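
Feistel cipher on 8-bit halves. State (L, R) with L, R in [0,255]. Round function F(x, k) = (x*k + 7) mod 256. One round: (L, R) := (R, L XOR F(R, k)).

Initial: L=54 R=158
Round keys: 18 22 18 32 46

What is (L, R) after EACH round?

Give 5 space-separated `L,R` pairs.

Answer: 158,21 21,75 75,88 88,76 76,247

Derivation:
Round 1 (k=18): L=158 R=21
Round 2 (k=22): L=21 R=75
Round 3 (k=18): L=75 R=88
Round 4 (k=32): L=88 R=76
Round 5 (k=46): L=76 R=247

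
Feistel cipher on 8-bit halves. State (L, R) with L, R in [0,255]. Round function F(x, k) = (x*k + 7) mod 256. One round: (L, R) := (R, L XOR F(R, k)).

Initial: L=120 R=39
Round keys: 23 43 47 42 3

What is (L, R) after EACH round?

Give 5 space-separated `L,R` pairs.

Answer: 39,240 240,112 112,103 103,157 157,185

Derivation:
Round 1 (k=23): L=39 R=240
Round 2 (k=43): L=240 R=112
Round 3 (k=47): L=112 R=103
Round 4 (k=42): L=103 R=157
Round 5 (k=3): L=157 R=185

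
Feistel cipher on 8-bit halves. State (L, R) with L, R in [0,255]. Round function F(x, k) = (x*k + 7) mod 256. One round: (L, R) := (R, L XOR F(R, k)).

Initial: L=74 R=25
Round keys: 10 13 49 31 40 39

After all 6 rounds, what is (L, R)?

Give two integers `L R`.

Answer: 162 192

Derivation:
Round 1 (k=10): L=25 R=75
Round 2 (k=13): L=75 R=207
Round 3 (k=49): L=207 R=237
Round 4 (k=31): L=237 R=117
Round 5 (k=40): L=117 R=162
Round 6 (k=39): L=162 R=192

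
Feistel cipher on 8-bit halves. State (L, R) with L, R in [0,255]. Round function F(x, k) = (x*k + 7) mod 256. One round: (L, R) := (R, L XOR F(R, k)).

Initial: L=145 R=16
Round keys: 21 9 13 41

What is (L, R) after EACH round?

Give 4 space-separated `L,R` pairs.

Round 1 (k=21): L=16 R=198
Round 2 (k=9): L=198 R=237
Round 3 (k=13): L=237 R=214
Round 4 (k=41): L=214 R=160

Answer: 16,198 198,237 237,214 214,160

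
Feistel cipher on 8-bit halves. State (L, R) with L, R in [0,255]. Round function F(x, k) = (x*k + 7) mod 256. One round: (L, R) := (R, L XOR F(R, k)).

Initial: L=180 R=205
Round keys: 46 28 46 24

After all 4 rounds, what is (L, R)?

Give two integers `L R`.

Answer: 98 121

Derivation:
Round 1 (k=46): L=205 R=105
Round 2 (k=28): L=105 R=78
Round 3 (k=46): L=78 R=98
Round 4 (k=24): L=98 R=121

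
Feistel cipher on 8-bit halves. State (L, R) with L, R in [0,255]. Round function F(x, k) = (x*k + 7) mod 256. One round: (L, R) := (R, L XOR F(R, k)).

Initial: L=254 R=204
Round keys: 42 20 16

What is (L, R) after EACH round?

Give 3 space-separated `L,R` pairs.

Round 1 (k=42): L=204 R=129
Round 2 (k=20): L=129 R=215
Round 3 (k=16): L=215 R=246

Answer: 204,129 129,215 215,246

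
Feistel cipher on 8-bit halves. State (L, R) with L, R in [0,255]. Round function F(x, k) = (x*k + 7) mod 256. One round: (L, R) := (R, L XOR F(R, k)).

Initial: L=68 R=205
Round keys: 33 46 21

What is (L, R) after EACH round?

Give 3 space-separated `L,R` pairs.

Answer: 205,48 48,106 106,137

Derivation:
Round 1 (k=33): L=205 R=48
Round 2 (k=46): L=48 R=106
Round 3 (k=21): L=106 R=137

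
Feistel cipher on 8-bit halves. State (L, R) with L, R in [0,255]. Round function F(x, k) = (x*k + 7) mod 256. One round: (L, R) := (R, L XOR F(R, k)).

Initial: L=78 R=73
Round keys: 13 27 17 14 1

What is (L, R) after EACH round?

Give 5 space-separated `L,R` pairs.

Round 1 (k=13): L=73 R=242
Round 2 (k=27): L=242 R=196
Round 3 (k=17): L=196 R=249
Round 4 (k=14): L=249 R=97
Round 5 (k=1): L=97 R=145

Answer: 73,242 242,196 196,249 249,97 97,145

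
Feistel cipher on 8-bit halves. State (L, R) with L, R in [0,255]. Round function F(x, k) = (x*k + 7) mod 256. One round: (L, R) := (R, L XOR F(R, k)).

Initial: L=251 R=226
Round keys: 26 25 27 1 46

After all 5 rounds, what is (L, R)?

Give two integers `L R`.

Round 1 (k=26): L=226 R=0
Round 2 (k=25): L=0 R=229
Round 3 (k=27): L=229 R=46
Round 4 (k=1): L=46 R=208
Round 5 (k=46): L=208 R=73

Answer: 208 73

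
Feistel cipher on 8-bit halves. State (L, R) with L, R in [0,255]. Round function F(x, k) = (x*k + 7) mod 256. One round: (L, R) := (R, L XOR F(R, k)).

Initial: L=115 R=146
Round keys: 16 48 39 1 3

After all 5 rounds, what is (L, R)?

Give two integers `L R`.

Answer: 224 9

Derivation:
Round 1 (k=16): L=146 R=84
Round 2 (k=48): L=84 R=85
Round 3 (k=39): L=85 R=174
Round 4 (k=1): L=174 R=224
Round 5 (k=3): L=224 R=9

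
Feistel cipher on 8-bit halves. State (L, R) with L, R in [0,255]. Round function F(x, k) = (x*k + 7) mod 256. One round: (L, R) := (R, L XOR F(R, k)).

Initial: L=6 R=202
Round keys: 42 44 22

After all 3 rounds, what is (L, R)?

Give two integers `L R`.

Answer: 9 224

Derivation:
Round 1 (k=42): L=202 R=45
Round 2 (k=44): L=45 R=9
Round 3 (k=22): L=9 R=224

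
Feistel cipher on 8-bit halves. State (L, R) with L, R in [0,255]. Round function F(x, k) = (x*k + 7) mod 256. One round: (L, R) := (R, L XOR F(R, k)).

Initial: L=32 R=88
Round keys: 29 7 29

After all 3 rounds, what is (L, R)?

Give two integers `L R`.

Answer: 120 64

Derivation:
Round 1 (k=29): L=88 R=223
Round 2 (k=7): L=223 R=120
Round 3 (k=29): L=120 R=64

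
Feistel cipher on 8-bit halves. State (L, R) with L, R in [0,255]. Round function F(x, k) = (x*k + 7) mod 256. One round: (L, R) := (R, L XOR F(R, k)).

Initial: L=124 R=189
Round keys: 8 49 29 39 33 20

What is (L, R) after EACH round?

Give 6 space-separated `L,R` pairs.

Round 1 (k=8): L=189 R=147
Round 2 (k=49): L=147 R=151
Round 3 (k=29): L=151 R=177
Round 4 (k=39): L=177 R=105
Round 5 (k=33): L=105 R=33
Round 6 (k=20): L=33 R=242

Answer: 189,147 147,151 151,177 177,105 105,33 33,242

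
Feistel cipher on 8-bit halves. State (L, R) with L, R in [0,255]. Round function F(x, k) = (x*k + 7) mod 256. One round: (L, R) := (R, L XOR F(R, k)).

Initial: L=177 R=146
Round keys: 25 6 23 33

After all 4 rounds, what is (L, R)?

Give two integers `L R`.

Round 1 (k=25): L=146 R=248
Round 2 (k=6): L=248 R=69
Round 3 (k=23): L=69 R=194
Round 4 (k=33): L=194 R=76

Answer: 194 76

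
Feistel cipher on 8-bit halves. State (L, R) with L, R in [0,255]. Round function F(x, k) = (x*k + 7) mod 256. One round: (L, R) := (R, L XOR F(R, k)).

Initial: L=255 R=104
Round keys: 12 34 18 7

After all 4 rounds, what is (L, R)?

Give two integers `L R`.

Answer: 173 157

Derivation:
Round 1 (k=12): L=104 R=24
Round 2 (k=34): L=24 R=95
Round 3 (k=18): L=95 R=173
Round 4 (k=7): L=173 R=157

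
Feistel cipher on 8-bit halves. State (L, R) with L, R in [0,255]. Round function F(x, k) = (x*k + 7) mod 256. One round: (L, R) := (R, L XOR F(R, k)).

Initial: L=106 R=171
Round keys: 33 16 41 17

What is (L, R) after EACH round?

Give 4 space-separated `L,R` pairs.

Round 1 (k=33): L=171 R=120
Round 2 (k=16): L=120 R=44
Round 3 (k=41): L=44 R=107
Round 4 (k=17): L=107 R=14

Answer: 171,120 120,44 44,107 107,14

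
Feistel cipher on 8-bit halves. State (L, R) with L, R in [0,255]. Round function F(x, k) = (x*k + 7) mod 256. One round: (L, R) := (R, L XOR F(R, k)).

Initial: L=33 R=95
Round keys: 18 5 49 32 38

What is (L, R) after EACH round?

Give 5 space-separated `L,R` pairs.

Round 1 (k=18): L=95 R=148
Round 2 (k=5): L=148 R=180
Round 3 (k=49): L=180 R=239
Round 4 (k=32): L=239 R=83
Round 5 (k=38): L=83 R=182

Answer: 95,148 148,180 180,239 239,83 83,182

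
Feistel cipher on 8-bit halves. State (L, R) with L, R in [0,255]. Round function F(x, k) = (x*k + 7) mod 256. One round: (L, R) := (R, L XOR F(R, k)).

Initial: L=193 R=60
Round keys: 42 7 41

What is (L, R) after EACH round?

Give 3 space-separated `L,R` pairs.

Answer: 60,30 30,229 229,170

Derivation:
Round 1 (k=42): L=60 R=30
Round 2 (k=7): L=30 R=229
Round 3 (k=41): L=229 R=170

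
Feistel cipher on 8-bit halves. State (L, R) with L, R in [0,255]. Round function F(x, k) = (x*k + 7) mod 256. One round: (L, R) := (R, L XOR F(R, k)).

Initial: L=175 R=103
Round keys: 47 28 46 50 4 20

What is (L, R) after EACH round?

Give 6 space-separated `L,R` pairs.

Round 1 (k=47): L=103 R=95
Round 2 (k=28): L=95 R=12
Round 3 (k=46): L=12 R=112
Round 4 (k=50): L=112 R=235
Round 5 (k=4): L=235 R=195
Round 6 (k=20): L=195 R=168

Answer: 103,95 95,12 12,112 112,235 235,195 195,168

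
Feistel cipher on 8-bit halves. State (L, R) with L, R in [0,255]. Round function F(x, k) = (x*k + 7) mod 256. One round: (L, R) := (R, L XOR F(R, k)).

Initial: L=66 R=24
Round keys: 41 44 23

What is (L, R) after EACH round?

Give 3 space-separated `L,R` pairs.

Round 1 (k=41): L=24 R=157
Round 2 (k=44): L=157 R=27
Round 3 (k=23): L=27 R=233

Answer: 24,157 157,27 27,233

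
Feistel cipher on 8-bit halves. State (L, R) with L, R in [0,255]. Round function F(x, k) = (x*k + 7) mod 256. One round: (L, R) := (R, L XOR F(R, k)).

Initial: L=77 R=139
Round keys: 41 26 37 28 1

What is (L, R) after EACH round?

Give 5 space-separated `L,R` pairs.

Round 1 (k=41): L=139 R=7
Round 2 (k=26): L=7 R=54
Round 3 (k=37): L=54 R=210
Round 4 (k=28): L=210 R=201
Round 5 (k=1): L=201 R=2

Answer: 139,7 7,54 54,210 210,201 201,2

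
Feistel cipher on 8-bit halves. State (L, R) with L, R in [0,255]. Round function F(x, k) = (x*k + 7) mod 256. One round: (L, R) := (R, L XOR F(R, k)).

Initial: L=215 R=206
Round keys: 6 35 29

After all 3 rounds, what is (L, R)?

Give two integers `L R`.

Round 1 (k=6): L=206 R=12
Round 2 (k=35): L=12 R=101
Round 3 (k=29): L=101 R=116

Answer: 101 116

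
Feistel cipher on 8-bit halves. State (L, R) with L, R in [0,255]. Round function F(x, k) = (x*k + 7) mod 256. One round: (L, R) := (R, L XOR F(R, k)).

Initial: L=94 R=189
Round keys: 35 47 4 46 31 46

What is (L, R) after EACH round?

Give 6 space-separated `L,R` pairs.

Answer: 189,128 128,58 58,111 111,195 195,203 203,66

Derivation:
Round 1 (k=35): L=189 R=128
Round 2 (k=47): L=128 R=58
Round 3 (k=4): L=58 R=111
Round 4 (k=46): L=111 R=195
Round 5 (k=31): L=195 R=203
Round 6 (k=46): L=203 R=66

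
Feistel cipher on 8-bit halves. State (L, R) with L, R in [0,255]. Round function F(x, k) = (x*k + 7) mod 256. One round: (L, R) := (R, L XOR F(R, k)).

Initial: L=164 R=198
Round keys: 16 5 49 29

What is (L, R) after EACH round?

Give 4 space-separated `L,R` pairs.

Answer: 198,195 195,16 16,212 212,27

Derivation:
Round 1 (k=16): L=198 R=195
Round 2 (k=5): L=195 R=16
Round 3 (k=49): L=16 R=212
Round 4 (k=29): L=212 R=27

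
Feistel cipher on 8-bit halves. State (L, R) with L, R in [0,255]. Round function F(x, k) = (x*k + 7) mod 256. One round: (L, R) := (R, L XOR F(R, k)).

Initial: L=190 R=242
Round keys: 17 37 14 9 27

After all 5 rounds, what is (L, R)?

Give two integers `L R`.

Round 1 (k=17): L=242 R=167
Round 2 (k=37): L=167 R=216
Round 3 (k=14): L=216 R=112
Round 4 (k=9): L=112 R=47
Round 5 (k=27): L=47 R=140

Answer: 47 140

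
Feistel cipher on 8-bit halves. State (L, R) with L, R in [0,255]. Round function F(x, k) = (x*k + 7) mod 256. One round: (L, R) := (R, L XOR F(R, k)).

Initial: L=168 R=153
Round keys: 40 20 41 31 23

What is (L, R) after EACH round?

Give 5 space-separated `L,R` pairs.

Answer: 153,71 71,10 10,230 230,235 235,194

Derivation:
Round 1 (k=40): L=153 R=71
Round 2 (k=20): L=71 R=10
Round 3 (k=41): L=10 R=230
Round 4 (k=31): L=230 R=235
Round 5 (k=23): L=235 R=194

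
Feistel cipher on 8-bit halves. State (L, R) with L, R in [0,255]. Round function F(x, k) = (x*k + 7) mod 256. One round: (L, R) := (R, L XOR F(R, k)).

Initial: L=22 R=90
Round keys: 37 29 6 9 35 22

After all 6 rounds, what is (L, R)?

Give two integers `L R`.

Answer: 204 224

Derivation:
Round 1 (k=37): L=90 R=31
Round 2 (k=29): L=31 R=208
Round 3 (k=6): L=208 R=248
Round 4 (k=9): L=248 R=111
Round 5 (k=35): L=111 R=204
Round 6 (k=22): L=204 R=224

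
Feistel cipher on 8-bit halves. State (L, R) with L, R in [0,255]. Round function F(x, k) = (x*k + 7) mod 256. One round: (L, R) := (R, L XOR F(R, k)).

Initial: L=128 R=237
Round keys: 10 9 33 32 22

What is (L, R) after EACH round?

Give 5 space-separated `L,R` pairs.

Round 1 (k=10): L=237 R=201
Round 2 (k=9): L=201 R=245
Round 3 (k=33): L=245 R=85
Round 4 (k=32): L=85 R=82
Round 5 (k=22): L=82 R=70

Answer: 237,201 201,245 245,85 85,82 82,70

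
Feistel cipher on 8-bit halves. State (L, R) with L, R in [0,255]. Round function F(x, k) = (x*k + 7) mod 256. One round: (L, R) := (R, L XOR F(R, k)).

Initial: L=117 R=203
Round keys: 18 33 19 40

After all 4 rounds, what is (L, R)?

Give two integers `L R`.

Answer: 27 203

Derivation:
Round 1 (k=18): L=203 R=56
Round 2 (k=33): L=56 R=244
Round 3 (k=19): L=244 R=27
Round 4 (k=40): L=27 R=203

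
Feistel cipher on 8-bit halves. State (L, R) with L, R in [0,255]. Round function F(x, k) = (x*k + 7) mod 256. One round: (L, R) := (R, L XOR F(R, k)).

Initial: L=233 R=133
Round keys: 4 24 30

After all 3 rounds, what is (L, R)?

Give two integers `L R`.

Answer: 50 17

Derivation:
Round 1 (k=4): L=133 R=242
Round 2 (k=24): L=242 R=50
Round 3 (k=30): L=50 R=17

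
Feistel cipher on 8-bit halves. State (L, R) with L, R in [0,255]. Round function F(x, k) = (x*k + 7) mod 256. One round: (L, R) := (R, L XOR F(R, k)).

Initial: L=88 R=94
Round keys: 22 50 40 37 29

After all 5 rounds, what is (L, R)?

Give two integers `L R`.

Answer: 240 11

Derivation:
Round 1 (k=22): L=94 R=67
Round 2 (k=50): L=67 R=67
Round 3 (k=40): L=67 R=60
Round 4 (k=37): L=60 R=240
Round 5 (k=29): L=240 R=11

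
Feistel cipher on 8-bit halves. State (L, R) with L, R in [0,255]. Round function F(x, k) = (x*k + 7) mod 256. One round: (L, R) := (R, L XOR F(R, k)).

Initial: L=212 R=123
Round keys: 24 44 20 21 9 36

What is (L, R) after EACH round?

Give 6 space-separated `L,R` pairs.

Answer: 123,91 91,208 208,28 28,131 131,190 190,60

Derivation:
Round 1 (k=24): L=123 R=91
Round 2 (k=44): L=91 R=208
Round 3 (k=20): L=208 R=28
Round 4 (k=21): L=28 R=131
Round 5 (k=9): L=131 R=190
Round 6 (k=36): L=190 R=60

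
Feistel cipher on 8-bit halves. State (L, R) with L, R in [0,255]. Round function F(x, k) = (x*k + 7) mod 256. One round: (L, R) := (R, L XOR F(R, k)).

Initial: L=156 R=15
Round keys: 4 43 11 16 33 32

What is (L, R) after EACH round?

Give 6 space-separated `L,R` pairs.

Round 1 (k=4): L=15 R=223
Round 2 (k=43): L=223 R=115
Round 3 (k=11): L=115 R=39
Round 4 (k=16): L=39 R=4
Round 5 (k=33): L=4 R=172
Round 6 (k=32): L=172 R=131

Answer: 15,223 223,115 115,39 39,4 4,172 172,131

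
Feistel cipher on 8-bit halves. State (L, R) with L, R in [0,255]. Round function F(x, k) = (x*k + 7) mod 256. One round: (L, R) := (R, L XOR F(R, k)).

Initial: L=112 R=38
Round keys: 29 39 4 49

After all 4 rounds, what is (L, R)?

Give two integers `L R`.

Round 1 (k=29): L=38 R=37
Round 2 (k=39): L=37 R=140
Round 3 (k=4): L=140 R=18
Round 4 (k=49): L=18 R=245

Answer: 18 245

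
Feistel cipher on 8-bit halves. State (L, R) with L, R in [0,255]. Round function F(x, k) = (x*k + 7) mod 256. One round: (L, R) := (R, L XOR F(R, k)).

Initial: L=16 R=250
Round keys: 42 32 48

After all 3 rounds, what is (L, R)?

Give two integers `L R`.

Answer: 157 108

Derivation:
Round 1 (k=42): L=250 R=27
Round 2 (k=32): L=27 R=157
Round 3 (k=48): L=157 R=108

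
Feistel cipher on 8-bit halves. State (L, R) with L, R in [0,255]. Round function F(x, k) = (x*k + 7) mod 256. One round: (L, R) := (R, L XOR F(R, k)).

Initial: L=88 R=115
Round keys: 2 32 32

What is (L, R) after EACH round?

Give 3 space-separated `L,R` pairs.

Round 1 (k=2): L=115 R=181
Round 2 (k=32): L=181 R=212
Round 3 (k=32): L=212 R=50

Answer: 115,181 181,212 212,50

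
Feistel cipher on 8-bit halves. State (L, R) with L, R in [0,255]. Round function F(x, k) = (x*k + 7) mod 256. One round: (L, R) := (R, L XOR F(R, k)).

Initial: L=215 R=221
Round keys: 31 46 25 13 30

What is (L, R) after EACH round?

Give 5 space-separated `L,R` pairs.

Round 1 (k=31): L=221 R=29
Round 2 (k=46): L=29 R=224
Round 3 (k=25): L=224 R=250
Round 4 (k=13): L=250 R=89
Round 5 (k=30): L=89 R=143

Answer: 221,29 29,224 224,250 250,89 89,143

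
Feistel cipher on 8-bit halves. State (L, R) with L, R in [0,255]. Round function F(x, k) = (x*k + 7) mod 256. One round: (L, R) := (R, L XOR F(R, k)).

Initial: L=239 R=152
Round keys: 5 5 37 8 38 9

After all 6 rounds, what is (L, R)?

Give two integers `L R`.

Answer: 245 124

Derivation:
Round 1 (k=5): L=152 R=16
Round 2 (k=5): L=16 R=207
Round 3 (k=37): L=207 R=226
Round 4 (k=8): L=226 R=216
Round 5 (k=38): L=216 R=245
Round 6 (k=9): L=245 R=124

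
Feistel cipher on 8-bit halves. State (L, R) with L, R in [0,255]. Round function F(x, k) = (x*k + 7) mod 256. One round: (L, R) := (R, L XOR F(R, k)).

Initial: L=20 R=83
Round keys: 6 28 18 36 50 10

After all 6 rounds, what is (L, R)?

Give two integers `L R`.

Answer: 223 242

Derivation:
Round 1 (k=6): L=83 R=237
Round 2 (k=28): L=237 R=160
Round 3 (k=18): L=160 R=170
Round 4 (k=36): L=170 R=79
Round 5 (k=50): L=79 R=223
Round 6 (k=10): L=223 R=242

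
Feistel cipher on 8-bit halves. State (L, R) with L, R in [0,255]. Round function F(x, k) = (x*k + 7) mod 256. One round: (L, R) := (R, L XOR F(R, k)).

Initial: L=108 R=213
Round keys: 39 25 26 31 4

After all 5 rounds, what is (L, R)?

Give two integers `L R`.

Answer: 254 222

Derivation:
Round 1 (k=39): L=213 R=22
Round 2 (k=25): L=22 R=248
Round 3 (k=26): L=248 R=33
Round 4 (k=31): L=33 R=254
Round 5 (k=4): L=254 R=222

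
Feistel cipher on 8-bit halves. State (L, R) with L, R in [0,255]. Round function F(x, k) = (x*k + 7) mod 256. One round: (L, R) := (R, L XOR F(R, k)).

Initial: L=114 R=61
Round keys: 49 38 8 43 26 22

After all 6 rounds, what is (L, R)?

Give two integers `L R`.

Answer: 254 143

Derivation:
Round 1 (k=49): L=61 R=198
Round 2 (k=38): L=198 R=86
Round 3 (k=8): L=86 R=113
Round 4 (k=43): L=113 R=84
Round 5 (k=26): L=84 R=254
Round 6 (k=22): L=254 R=143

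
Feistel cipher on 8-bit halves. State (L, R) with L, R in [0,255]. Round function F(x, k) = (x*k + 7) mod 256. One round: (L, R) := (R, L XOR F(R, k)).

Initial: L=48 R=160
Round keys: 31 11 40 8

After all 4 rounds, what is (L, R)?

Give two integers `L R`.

Round 1 (k=31): L=160 R=87
Round 2 (k=11): L=87 R=100
Round 3 (k=40): L=100 R=240
Round 4 (k=8): L=240 R=227

Answer: 240 227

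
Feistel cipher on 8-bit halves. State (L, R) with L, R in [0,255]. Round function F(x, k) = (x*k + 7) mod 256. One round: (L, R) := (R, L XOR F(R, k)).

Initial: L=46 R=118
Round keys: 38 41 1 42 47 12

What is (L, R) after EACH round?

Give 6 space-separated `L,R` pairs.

Round 1 (k=38): L=118 R=165
Round 2 (k=41): L=165 R=2
Round 3 (k=1): L=2 R=172
Round 4 (k=42): L=172 R=61
Round 5 (k=47): L=61 R=150
Round 6 (k=12): L=150 R=50

Answer: 118,165 165,2 2,172 172,61 61,150 150,50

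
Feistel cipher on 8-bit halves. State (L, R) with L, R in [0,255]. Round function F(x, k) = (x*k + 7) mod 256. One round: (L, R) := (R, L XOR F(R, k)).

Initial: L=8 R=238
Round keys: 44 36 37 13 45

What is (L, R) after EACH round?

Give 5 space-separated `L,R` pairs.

Answer: 238,231 231,109 109,47 47,7 7,109

Derivation:
Round 1 (k=44): L=238 R=231
Round 2 (k=36): L=231 R=109
Round 3 (k=37): L=109 R=47
Round 4 (k=13): L=47 R=7
Round 5 (k=45): L=7 R=109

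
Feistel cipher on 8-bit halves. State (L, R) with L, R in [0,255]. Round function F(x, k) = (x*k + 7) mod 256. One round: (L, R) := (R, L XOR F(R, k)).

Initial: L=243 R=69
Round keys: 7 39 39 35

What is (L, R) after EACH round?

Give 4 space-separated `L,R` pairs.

Answer: 69,25 25,147 147,117 117,149

Derivation:
Round 1 (k=7): L=69 R=25
Round 2 (k=39): L=25 R=147
Round 3 (k=39): L=147 R=117
Round 4 (k=35): L=117 R=149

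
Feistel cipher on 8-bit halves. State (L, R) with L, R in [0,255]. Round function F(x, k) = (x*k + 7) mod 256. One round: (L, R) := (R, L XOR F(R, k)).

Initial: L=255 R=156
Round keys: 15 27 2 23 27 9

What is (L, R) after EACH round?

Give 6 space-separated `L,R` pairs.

Answer: 156,212 212,255 255,209 209,49 49,227 227,51

Derivation:
Round 1 (k=15): L=156 R=212
Round 2 (k=27): L=212 R=255
Round 3 (k=2): L=255 R=209
Round 4 (k=23): L=209 R=49
Round 5 (k=27): L=49 R=227
Round 6 (k=9): L=227 R=51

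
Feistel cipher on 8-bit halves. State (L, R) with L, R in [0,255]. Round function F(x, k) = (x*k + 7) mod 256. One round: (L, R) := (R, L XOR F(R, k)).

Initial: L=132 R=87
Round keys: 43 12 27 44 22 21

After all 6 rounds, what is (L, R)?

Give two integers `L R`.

Round 1 (k=43): L=87 R=32
Round 2 (k=12): L=32 R=208
Round 3 (k=27): L=208 R=215
Round 4 (k=44): L=215 R=43
Round 5 (k=22): L=43 R=110
Round 6 (k=21): L=110 R=38

Answer: 110 38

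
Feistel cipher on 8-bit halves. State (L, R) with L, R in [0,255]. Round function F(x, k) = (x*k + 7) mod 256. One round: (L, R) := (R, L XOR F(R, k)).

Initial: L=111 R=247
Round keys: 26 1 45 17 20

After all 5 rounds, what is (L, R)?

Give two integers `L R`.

Round 1 (k=26): L=247 R=114
Round 2 (k=1): L=114 R=142
Round 3 (k=45): L=142 R=143
Round 4 (k=17): L=143 R=8
Round 5 (k=20): L=8 R=40

Answer: 8 40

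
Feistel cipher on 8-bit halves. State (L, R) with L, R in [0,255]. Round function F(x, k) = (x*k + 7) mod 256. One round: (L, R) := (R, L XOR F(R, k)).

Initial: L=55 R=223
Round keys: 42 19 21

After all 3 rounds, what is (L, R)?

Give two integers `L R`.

Answer: 122 163

Derivation:
Round 1 (k=42): L=223 R=170
Round 2 (k=19): L=170 R=122
Round 3 (k=21): L=122 R=163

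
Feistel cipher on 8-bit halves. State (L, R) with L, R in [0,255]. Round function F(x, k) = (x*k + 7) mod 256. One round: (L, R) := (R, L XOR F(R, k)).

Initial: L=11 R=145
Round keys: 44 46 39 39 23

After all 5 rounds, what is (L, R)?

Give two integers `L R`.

Round 1 (k=44): L=145 R=248
Round 2 (k=46): L=248 R=6
Round 3 (k=39): L=6 R=9
Round 4 (k=39): L=9 R=96
Round 5 (k=23): L=96 R=174

Answer: 96 174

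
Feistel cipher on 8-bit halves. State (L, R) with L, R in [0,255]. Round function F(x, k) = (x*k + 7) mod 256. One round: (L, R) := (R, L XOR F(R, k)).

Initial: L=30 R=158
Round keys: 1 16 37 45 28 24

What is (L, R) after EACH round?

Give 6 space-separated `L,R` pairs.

Round 1 (k=1): L=158 R=187
Round 2 (k=16): L=187 R=41
Round 3 (k=37): L=41 R=79
Round 4 (k=45): L=79 R=195
Round 5 (k=28): L=195 R=20
Round 6 (k=24): L=20 R=36

Answer: 158,187 187,41 41,79 79,195 195,20 20,36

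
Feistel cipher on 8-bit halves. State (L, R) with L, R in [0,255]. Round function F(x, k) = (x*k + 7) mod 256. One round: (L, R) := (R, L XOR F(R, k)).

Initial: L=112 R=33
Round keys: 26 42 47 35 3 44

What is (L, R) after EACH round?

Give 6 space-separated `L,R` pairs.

Answer: 33,17 17,240 240,6 6,41 41,132 132,158

Derivation:
Round 1 (k=26): L=33 R=17
Round 2 (k=42): L=17 R=240
Round 3 (k=47): L=240 R=6
Round 4 (k=35): L=6 R=41
Round 5 (k=3): L=41 R=132
Round 6 (k=44): L=132 R=158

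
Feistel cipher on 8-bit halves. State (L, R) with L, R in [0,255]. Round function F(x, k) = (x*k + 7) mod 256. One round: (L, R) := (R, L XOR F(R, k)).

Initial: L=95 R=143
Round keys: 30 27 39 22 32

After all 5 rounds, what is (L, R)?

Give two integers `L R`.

Answer: 151 80

Derivation:
Round 1 (k=30): L=143 R=150
Round 2 (k=27): L=150 R=86
Round 3 (k=39): L=86 R=183
Round 4 (k=22): L=183 R=151
Round 5 (k=32): L=151 R=80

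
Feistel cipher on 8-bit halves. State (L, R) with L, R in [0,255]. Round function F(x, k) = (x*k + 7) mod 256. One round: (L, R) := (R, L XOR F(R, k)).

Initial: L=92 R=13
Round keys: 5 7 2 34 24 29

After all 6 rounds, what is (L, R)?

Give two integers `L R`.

Round 1 (k=5): L=13 R=20
Round 2 (k=7): L=20 R=158
Round 3 (k=2): L=158 R=87
Round 4 (k=34): L=87 R=11
Round 5 (k=24): L=11 R=88
Round 6 (k=29): L=88 R=244

Answer: 88 244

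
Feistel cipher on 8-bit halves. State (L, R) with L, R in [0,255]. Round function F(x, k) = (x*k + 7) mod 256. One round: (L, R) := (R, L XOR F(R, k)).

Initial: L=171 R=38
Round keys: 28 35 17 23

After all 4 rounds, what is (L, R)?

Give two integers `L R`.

Answer: 8 138

Derivation:
Round 1 (k=28): L=38 R=132
Round 2 (k=35): L=132 R=53
Round 3 (k=17): L=53 R=8
Round 4 (k=23): L=8 R=138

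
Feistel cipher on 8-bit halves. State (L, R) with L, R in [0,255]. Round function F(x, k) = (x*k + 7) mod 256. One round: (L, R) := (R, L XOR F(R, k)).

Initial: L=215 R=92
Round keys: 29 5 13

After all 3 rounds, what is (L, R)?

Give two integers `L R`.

Answer: 103 230

Derivation:
Round 1 (k=29): L=92 R=164
Round 2 (k=5): L=164 R=103
Round 3 (k=13): L=103 R=230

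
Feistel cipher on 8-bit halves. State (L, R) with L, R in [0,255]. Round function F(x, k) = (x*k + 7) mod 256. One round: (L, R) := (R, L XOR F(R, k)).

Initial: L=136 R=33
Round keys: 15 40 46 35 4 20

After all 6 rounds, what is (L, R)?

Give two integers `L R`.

Answer: 2 143

Derivation:
Round 1 (k=15): L=33 R=126
Round 2 (k=40): L=126 R=150
Round 3 (k=46): L=150 R=133
Round 4 (k=35): L=133 R=160
Round 5 (k=4): L=160 R=2
Round 6 (k=20): L=2 R=143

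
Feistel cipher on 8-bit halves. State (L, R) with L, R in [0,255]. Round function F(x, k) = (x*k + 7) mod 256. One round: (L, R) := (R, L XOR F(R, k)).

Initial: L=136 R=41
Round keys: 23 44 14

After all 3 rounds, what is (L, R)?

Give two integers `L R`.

Round 1 (k=23): L=41 R=62
Round 2 (k=44): L=62 R=134
Round 3 (k=14): L=134 R=101

Answer: 134 101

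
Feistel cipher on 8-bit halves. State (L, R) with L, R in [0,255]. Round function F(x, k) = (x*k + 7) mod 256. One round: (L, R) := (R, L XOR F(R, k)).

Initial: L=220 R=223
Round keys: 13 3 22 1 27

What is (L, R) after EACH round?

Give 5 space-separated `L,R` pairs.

Round 1 (k=13): L=223 R=134
Round 2 (k=3): L=134 R=70
Round 3 (k=22): L=70 R=141
Round 4 (k=1): L=141 R=210
Round 5 (k=27): L=210 R=160

Answer: 223,134 134,70 70,141 141,210 210,160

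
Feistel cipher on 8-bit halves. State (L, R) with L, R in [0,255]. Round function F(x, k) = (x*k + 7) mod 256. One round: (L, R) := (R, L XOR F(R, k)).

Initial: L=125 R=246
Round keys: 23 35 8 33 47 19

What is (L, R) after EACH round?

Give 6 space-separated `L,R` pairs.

Round 1 (k=23): L=246 R=92
Round 2 (k=35): L=92 R=109
Round 3 (k=8): L=109 R=51
Round 4 (k=33): L=51 R=247
Round 5 (k=47): L=247 R=83
Round 6 (k=19): L=83 R=199

Answer: 246,92 92,109 109,51 51,247 247,83 83,199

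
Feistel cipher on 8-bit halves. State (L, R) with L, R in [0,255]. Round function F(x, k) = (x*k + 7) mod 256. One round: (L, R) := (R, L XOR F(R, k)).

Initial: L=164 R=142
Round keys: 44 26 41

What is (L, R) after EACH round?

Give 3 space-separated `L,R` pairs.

Answer: 142,203 203,43 43,33

Derivation:
Round 1 (k=44): L=142 R=203
Round 2 (k=26): L=203 R=43
Round 3 (k=41): L=43 R=33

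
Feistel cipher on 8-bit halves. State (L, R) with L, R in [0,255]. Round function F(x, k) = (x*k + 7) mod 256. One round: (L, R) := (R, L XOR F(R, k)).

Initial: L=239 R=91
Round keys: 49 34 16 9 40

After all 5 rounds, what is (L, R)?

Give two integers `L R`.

Answer: 171 133

Derivation:
Round 1 (k=49): L=91 R=157
Round 2 (k=34): L=157 R=186
Round 3 (k=16): L=186 R=58
Round 4 (k=9): L=58 R=171
Round 5 (k=40): L=171 R=133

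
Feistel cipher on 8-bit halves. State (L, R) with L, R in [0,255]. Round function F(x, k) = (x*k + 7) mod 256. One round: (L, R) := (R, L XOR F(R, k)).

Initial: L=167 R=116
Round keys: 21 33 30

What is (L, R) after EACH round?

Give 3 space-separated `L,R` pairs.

Answer: 116,44 44,199 199,117

Derivation:
Round 1 (k=21): L=116 R=44
Round 2 (k=33): L=44 R=199
Round 3 (k=30): L=199 R=117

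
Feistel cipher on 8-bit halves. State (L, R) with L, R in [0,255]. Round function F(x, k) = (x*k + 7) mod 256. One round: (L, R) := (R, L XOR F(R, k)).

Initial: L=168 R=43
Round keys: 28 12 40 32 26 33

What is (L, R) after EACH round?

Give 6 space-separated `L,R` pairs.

Round 1 (k=28): L=43 R=19
Round 2 (k=12): L=19 R=192
Round 3 (k=40): L=192 R=20
Round 4 (k=32): L=20 R=71
Round 5 (k=26): L=71 R=41
Round 6 (k=33): L=41 R=23

Answer: 43,19 19,192 192,20 20,71 71,41 41,23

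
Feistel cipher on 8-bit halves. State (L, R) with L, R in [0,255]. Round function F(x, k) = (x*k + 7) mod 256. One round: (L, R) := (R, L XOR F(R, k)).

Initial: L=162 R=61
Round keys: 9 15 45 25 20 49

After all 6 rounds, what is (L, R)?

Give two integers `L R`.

Round 1 (k=9): L=61 R=142
Round 2 (k=15): L=142 R=100
Round 3 (k=45): L=100 R=21
Round 4 (k=25): L=21 R=112
Round 5 (k=20): L=112 R=210
Round 6 (k=49): L=210 R=73

Answer: 210 73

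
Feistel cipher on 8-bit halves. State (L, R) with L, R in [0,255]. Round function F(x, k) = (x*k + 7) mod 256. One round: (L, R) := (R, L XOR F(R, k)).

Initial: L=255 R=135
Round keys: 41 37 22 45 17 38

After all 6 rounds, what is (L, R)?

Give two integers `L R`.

Answer: 235 29

Derivation:
Round 1 (k=41): L=135 R=89
Round 2 (k=37): L=89 R=99
Round 3 (k=22): L=99 R=208
Round 4 (k=45): L=208 R=244
Round 5 (k=17): L=244 R=235
Round 6 (k=38): L=235 R=29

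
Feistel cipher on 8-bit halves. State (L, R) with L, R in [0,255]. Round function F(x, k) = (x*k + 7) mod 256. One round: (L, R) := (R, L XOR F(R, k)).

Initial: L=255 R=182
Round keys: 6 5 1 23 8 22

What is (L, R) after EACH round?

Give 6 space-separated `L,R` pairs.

Answer: 182,180 180,61 61,240 240,170 170,167 167,203

Derivation:
Round 1 (k=6): L=182 R=180
Round 2 (k=5): L=180 R=61
Round 3 (k=1): L=61 R=240
Round 4 (k=23): L=240 R=170
Round 5 (k=8): L=170 R=167
Round 6 (k=22): L=167 R=203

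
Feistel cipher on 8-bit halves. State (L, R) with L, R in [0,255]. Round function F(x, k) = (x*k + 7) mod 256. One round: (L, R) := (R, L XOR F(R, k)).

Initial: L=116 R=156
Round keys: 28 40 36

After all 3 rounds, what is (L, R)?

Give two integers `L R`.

Answer: 227 144

Derivation:
Round 1 (k=28): L=156 R=99
Round 2 (k=40): L=99 R=227
Round 3 (k=36): L=227 R=144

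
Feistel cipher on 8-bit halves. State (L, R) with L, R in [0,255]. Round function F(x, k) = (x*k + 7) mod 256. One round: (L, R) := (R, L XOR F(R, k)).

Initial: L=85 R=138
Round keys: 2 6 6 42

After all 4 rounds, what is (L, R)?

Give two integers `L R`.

Answer: 163 148

Derivation:
Round 1 (k=2): L=138 R=78
Round 2 (k=6): L=78 R=81
Round 3 (k=6): L=81 R=163
Round 4 (k=42): L=163 R=148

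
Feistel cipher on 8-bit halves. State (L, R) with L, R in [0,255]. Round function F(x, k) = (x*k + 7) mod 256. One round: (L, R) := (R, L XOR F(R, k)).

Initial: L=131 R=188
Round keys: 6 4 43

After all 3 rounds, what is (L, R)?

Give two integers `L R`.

Answer: 11 12

Derivation:
Round 1 (k=6): L=188 R=236
Round 2 (k=4): L=236 R=11
Round 3 (k=43): L=11 R=12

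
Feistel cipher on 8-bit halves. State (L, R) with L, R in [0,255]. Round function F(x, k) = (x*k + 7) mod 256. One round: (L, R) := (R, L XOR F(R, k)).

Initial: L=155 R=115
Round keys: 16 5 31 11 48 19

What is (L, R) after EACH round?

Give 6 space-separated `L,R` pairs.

Round 1 (k=16): L=115 R=172
Round 2 (k=5): L=172 R=16
Round 3 (k=31): L=16 R=91
Round 4 (k=11): L=91 R=224
Round 5 (k=48): L=224 R=92
Round 6 (k=19): L=92 R=59

Answer: 115,172 172,16 16,91 91,224 224,92 92,59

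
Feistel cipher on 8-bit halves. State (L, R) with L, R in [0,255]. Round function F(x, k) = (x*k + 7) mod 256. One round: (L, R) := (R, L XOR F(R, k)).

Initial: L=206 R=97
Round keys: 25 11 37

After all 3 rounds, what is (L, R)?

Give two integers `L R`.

Round 1 (k=25): L=97 R=78
Round 2 (k=11): L=78 R=0
Round 3 (k=37): L=0 R=73

Answer: 0 73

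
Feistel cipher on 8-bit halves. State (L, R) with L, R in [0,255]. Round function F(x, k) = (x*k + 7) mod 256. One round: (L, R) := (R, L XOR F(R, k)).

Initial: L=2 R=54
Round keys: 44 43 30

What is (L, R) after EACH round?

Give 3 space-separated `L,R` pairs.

Round 1 (k=44): L=54 R=77
Round 2 (k=43): L=77 R=192
Round 3 (k=30): L=192 R=202

Answer: 54,77 77,192 192,202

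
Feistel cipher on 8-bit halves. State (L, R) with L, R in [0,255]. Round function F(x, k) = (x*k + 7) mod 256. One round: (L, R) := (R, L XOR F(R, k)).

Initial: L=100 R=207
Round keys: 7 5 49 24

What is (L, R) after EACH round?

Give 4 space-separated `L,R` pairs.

Round 1 (k=7): L=207 R=212
Round 2 (k=5): L=212 R=228
Round 3 (k=49): L=228 R=127
Round 4 (k=24): L=127 R=11

Answer: 207,212 212,228 228,127 127,11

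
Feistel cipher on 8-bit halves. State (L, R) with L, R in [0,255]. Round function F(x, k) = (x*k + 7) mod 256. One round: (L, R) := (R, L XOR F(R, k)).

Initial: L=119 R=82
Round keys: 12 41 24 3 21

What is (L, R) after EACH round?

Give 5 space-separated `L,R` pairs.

Answer: 82,168 168,189 189,23 23,241 241,219

Derivation:
Round 1 (k=12): L=82 R=168
Round 2 (k=41): L=168 R=189
Round 3 (k=24): L=189 R=23
Round 4 (k=3): L=23 R=241
Round 5 (k=21): L=241 R=219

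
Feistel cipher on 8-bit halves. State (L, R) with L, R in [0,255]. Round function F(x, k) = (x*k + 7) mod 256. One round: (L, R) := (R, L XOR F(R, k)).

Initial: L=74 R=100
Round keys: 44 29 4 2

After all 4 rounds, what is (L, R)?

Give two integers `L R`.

Round 1 (k=44): L=100 R=125
Round 2 (k=29): L=125 R=84
Round 3 (k=4): L=84 R=42
Round 4 (k=2): L=42 R=15

Answer: 42 15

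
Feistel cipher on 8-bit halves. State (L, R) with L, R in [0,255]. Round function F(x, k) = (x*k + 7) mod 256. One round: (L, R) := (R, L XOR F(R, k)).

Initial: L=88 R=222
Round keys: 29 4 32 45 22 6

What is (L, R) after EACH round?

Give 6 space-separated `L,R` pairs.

Round 1 (k=29): L=222 R=117
Round 2 (k=4): L=117 R=5
Round 3 (k=32): L=5 R=210
Round 4 (k=45): L=210 R=244
Round 5 (k=22): L=244 R=45
Round 6 (k=6): L=45 R=225

Answer: 222,117 117,5 5,210 210,244 244,45 45,225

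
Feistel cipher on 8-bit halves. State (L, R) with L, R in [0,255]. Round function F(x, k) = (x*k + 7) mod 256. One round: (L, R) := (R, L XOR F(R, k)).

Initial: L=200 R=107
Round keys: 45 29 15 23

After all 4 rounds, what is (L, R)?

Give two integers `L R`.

Round 1 (k=45): L=107 R=30
Round 2 (k=29): L=30 R=6
Round 3 (k=15): L=6 R=127
Round 4 (k=23): L=127 R=118

Answer: 127 118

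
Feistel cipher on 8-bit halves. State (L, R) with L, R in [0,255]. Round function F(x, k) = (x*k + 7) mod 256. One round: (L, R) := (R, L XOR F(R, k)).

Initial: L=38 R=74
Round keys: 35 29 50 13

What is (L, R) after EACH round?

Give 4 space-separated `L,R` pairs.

Answer: 74,3 3,20 20,236 236,23

Derivation:
Round 1 (k=35): L=74 R=3
Round 2 (k=29): L=3 R=20
Round 3 (k=50): L=20 R=236
Round 4 (k=13): L=236 R=23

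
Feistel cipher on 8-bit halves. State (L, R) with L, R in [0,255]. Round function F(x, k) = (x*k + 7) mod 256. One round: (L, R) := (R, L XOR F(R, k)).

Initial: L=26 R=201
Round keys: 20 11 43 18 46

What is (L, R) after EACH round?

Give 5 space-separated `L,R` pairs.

Answer: 201,161 161,59 59,81 81,130 130,50

Derivation:
Round 1 (k=20): L=201 R=161
Round 2 (k=11): L=161 R=59
Round 3 (k=43): L=59 R=81
Round 4 (k=18): L=81 R=130
Round 5 (k=46): L=130 R=50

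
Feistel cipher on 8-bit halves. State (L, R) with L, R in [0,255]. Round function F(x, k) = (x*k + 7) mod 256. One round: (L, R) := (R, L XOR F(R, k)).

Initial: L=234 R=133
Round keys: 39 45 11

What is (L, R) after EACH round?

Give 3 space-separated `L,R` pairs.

Round 1 (k=39): L=133 R=160
Round 2 (k=45): L=160 R=162
Round 3 (k=11): L=162 R=93

Answer: 133,160 160,162 162,93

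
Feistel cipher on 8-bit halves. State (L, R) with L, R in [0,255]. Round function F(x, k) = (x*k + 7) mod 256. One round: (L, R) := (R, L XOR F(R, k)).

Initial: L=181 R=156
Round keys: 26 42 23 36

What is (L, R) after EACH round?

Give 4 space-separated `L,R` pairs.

Answer: 156,106 106,247 247,82 82,120

Derivation:
Round 1 (k=26): L=156 R=106
Round 2 (k=42): L=106 R=247
Round 3 (k=23): L=247 R=82
Round 4 (k=36): L=82 R=120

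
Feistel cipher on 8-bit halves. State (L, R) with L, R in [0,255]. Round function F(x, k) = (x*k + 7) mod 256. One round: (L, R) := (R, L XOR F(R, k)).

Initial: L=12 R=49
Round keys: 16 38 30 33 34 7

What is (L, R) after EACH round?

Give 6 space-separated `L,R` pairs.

Round 1 (k=16): L=49 R=27
Round 2 (k=38): L=27 R=56
Round 3 (k=30): L=56 R=140
Round 4 (k=33): L=140 R=43
Round 5 (k=34): L=43 R=49
Round 6 (k=7): L=49 R=117

Answer: 49,27 27,56 56,140 140,43 43,49 49,117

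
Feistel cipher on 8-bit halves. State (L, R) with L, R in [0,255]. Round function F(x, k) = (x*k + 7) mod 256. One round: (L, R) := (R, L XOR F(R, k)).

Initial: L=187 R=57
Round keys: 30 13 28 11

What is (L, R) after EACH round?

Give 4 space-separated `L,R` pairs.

Answer: 57,14 14,132 132,121 121,190

Derivation:
Round 1 (k=30): L=57 R=14
Round 2 (k=13): L=14 R=132
Round 3 (k=28): L=132 R=121
Round 4 (k=11): L=121 R=190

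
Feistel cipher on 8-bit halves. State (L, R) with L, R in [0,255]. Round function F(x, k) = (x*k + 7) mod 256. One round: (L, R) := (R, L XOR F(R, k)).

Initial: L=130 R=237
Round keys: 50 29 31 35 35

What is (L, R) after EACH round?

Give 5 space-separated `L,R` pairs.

Round 1 (k=50): L=237 R=211
Round 2 (k=29): L=211 R=3
Round 3 (k=31): L=3 R=183
Round 4 (k=35): L=183 R=15
Round 5 (k=35): L=15 R=163

Answer: 237,211 211,3 3,183 183,15 15,163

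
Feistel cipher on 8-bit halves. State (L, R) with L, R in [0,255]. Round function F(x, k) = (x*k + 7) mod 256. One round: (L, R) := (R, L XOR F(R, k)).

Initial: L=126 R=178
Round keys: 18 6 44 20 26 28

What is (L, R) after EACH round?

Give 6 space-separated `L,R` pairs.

Round 1 (k=18): L=178 R=245
Round 2 (k=6): L=245 R=119
Round 3 (k=44): L=119 R=142
Round 4 (k=20): L=142 R=104
Round 5 (k=26): L=104 R=25
Round 6 (k=28): L=25 R=171

Answer: 178,245 245,119 119,142 142,104 104,25 25,171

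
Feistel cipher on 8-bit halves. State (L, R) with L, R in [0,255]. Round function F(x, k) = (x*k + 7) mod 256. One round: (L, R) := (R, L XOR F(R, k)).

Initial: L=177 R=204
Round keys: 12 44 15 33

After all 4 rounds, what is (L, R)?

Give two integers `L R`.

Answer: 210 90

Derivation:
Round 1 (k=12): L=204 R=38
Round 2 (k=44): L=38 R=67
Round 3 (k=15): L=67 R=210
Round 4 (k=33): L=210 R=90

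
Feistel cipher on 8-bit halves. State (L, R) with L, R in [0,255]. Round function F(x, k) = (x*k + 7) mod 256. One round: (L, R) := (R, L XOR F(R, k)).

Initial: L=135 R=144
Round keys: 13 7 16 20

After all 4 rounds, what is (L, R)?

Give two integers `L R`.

Answer: 167 52

Derivation:
Round 1 (k=13): L=144 R=208
Round 2 (k=7): L=208 R=39
Round 3 (k=16): L=39 R=167
Round 4 (k=20): L=167 R=52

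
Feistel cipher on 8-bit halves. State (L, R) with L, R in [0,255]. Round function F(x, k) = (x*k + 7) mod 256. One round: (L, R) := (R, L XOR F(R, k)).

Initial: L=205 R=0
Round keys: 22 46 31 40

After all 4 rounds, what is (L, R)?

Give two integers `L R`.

Round 1 (k=22): L=0 R=202
Round 2 (k=46): L=202 R=83
Round 3 (k=31): L=83 R=222
Round 4 (k=40): L=222 R=228

Answer: 222 228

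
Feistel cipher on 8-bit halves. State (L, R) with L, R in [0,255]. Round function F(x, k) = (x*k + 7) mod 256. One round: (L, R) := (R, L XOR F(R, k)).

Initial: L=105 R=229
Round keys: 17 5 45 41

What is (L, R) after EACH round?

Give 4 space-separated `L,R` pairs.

Answer: 229,85 85,85 85,173 173,233

Derivation:
Round 1 (k=17): L=229 R=85
Round 2 (k=5): L=85 R=85
Round 3 (k=45): L=85 R=173
Round 4 (k=41): L=173 R=233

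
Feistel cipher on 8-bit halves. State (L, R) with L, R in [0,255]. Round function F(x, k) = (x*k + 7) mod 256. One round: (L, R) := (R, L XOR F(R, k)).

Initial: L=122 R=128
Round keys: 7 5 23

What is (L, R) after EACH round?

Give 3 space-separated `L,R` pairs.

Round 1 (k=7): L=128 R=253
Round 2 (k=5): L=253 R=120
Round 3 (k=23): L=120 R=50

Answer: 128,253 253,120 120,50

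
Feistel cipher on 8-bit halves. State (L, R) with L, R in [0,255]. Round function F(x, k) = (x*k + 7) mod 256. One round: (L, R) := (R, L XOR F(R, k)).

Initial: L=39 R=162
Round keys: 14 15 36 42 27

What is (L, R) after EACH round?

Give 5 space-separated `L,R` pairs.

Answer: 162,196 196,33 33,111 111,28 28,148

Derivation:
Round 1 (k=14): L=162 R=196
Round 2 (k=15): L=196 R=33
Round 3 (k=36): L=33 R=111
Round 4 (k=42): L=111 R=28
Round 5 (k=27): L=28 R=148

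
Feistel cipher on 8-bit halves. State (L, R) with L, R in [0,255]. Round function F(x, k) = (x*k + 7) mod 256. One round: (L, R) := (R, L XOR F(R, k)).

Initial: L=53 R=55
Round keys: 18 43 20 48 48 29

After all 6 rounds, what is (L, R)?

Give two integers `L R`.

Answer: 128 16

Derivation:
Round 1 (k=18): L=55 R=208
Round 2 (k=43): L=208 R=192
Round 3 (k=20): L=192 R=215
Round 4 (k=48): L=215 R=151
Round 5 (k=48): L=151 R=128
Round 6 (k=29): L=128 R=16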